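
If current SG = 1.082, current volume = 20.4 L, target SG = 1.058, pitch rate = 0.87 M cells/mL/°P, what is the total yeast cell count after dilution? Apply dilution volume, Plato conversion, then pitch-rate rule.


V_w = V·((SG_c−1)/(SG_t−1)−1);  °P = 259 − 259/SG_t;  cells = rate·(V+V_w)·°P
V_w = 20.4·((1.082−1)/(1.058−1)−1) = 8.4414
V_final = 20.4 + 8.4414 = 28.8414
°P = 259 − 259/1.058 = 14.1985
cells = 0.87·28.8414·14.1985

356.2685 billion cells


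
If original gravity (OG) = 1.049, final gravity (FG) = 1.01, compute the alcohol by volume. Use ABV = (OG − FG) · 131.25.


ABV = (1.049 − 1.01) · 131.25

5.1187 % ABV


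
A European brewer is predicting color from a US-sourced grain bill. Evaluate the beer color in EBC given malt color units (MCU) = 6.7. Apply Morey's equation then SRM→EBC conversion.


SRM = 1.4922·MCU^0.6859;  EBC = SRM·1.97
SRM = 1.4922·6.7^0.6859 = 5.5009
EBC = 5.5009·1.97

10.8367 EBC


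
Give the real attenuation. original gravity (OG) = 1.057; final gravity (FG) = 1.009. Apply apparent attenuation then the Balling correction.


AA = (OG−FG)/(OG−1)·100;  RA = AA·0.8192
AA = (1.057 − 1.009)/(1.057 − 1)·100 = 84.2105
RA = 84.2105·0.8192

68.9853 %


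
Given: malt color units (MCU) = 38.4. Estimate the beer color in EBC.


SRM = 1.4922·MCU^0.6859;  EBC = SRM·1.97
SRM = 1.4922·38.4^0.6859 = 18.2188
EBC = 18.2188·1.97

35.8910 EBC


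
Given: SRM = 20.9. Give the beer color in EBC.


EBC = SRM · 1.97
EBC = 20.9 · 1.97

41.1730 EBC


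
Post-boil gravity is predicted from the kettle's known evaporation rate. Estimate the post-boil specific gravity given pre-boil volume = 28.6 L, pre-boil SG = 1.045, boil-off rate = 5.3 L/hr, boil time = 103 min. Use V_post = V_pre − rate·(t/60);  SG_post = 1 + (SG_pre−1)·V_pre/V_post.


V_post = 28.6 − 5.3·(103/60) = 19.5017
SG_post = 1 + (1.045 − 1)·28.6/19.5017

1.0660


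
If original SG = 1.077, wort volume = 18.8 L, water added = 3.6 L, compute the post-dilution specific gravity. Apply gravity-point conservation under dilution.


SG_new = 1 + (SG_old − 1)·V_old/(V_old + V_water)
pts = (1.077 − 1)·1000·18.8/(18.8 + 3.6) = 64.6250
SG_new = 1 + 64.6250/1000

1.0646


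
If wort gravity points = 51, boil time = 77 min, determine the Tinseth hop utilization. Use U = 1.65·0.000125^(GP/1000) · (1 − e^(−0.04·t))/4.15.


bigness = 1.65·0.000125^(51/1000) = 1.0433
boil_factor = (1 − e^(−0.04·77))/4.15 = 0.2299
U = 1.0433 · 0.2299

0.2399


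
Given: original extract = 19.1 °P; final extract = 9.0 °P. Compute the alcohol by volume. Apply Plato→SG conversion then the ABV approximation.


SG = 259/(259 − P);  ABV = (OG − FG)·131.25
OG = 259/(259 − 19.1) = 1.0796
FG = 259/(259 − 9.0) = 1.0360
ABV = (1.0796 − 1.0360)·131.25

5.7247 % ABV


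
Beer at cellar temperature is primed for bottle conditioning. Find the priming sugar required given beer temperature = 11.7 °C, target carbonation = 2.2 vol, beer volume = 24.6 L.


residual = 14.695·(0.01821 + 0.09011·e^(−0.04·T));  sugar = (target − residual)·4.0·V
residual = 14.695·(0.01821 + 0.09011·e^(−0.04·11.7)) = 1.0969
sugar = (2.2 − 1.0969)·4.0·24.6

108.5490 g


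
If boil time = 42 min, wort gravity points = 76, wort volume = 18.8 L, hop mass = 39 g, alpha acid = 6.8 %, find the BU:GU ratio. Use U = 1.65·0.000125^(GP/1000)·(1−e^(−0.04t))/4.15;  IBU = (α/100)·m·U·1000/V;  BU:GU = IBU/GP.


U = 1.65·0.000125^(76/1000)·(1−e^(−0.04·42))/4.15 = 0.1634
IBU = (6.8/100)·39·0.1634·1000/18.8 = 23.0484
BU:GU = 23.0484/76

0.3033


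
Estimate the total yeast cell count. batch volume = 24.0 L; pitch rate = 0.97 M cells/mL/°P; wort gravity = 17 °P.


cells (billions) = rate · V_L · °P
cells = 0.97 · 24.0 · 17

395.7600 billion cells


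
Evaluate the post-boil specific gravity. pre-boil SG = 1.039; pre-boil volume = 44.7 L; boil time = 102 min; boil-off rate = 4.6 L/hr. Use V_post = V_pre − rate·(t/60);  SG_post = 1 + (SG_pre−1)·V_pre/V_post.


V_post = 44.7 − 4.6·(102/60) = 36.8800
SG_post = 1 + (1.039 − 1)·44.7/36.8800

1.0473


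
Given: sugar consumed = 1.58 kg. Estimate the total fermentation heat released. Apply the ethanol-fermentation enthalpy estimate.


Q = m_sugar · 590 kJ/kg
Q = 1.58 · 590

932.2000 kJ


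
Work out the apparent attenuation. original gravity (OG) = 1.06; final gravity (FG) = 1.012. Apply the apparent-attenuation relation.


AA = (OG − FG)/(OG − 1) · 100
AA = (1.06 − 1.012)/(1.06 − 1) · 100

80.0000 %


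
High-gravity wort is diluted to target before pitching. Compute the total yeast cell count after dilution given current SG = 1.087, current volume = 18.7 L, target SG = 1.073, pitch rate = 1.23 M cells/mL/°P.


V_w = V·((SG_c−1)/(SG_t−1)−1);  °P = 259 − 259/SG_t;  cells = rate·(V+V_w)·°P
V_w = 18.7·((1.087−1)/(1.073−1)−1) = 3.5863
V_final = 18.7 + 3.5863 = 22.2863
°P = 259 − 259/1.073 = 17.6207
cells = 1.23·22.2863·17.6207

483.0210 billion cells


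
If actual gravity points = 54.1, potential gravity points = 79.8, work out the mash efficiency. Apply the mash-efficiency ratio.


efficiency = actual / potential × 100
efficiency = 54.1 / 79.8 × 100

67.7945 %


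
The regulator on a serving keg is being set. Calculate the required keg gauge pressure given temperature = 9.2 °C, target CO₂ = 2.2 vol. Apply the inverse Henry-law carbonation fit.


psi = vols/(0.01821 + 0.09011·e^(−0.04·T)) − 14.695
psi = 2.2/(0.01821 + 0.09011·e^(−0.04·9.2)) − 14.695

12.6082 psi


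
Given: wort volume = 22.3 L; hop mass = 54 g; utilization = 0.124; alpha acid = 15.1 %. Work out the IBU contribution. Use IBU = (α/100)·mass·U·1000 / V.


IBU = (15.1/100)·54·0.124·1000 / 22.3

45.3406 IBU


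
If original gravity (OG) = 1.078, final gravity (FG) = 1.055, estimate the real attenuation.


AA = (OG−FG)/(OG−1)·100;  RA = AA·0.8192
AA = (1.078 − 1.055)/(1.078 − 1)·100 = 29.4872
RA = 29.4872·0.8192

24.1559 %


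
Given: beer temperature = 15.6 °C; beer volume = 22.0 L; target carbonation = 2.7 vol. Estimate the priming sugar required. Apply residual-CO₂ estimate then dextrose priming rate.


residual = 14.695·(0.01821 + 0.09011·e^(−0.04·T));  sugar = (target − residual)·4.0·V
residual = 14.695·(0.01821 + 0.09011·e^(−0.04·15.6)) = 0.9771
sugar = (2.7 − 0.9771)·4.0·22.0

151.6169 g


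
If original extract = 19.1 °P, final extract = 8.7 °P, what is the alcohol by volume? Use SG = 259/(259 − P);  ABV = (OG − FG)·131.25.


OG = 259/(259 − 19.1) = 1.0796
FG = 259/(259 − 8.7) = 1.0348
ABV = (1.0796 − 1.0348)·131.25

5.8876 % ABV


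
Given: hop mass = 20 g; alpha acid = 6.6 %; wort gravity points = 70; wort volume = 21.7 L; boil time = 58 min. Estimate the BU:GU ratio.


U = 1.65·0.000125^(GP/1000)·(1−e^(−0.04t))/4.15;  IBU = (α/100)·m·U·1000/V;  BU:GU = IBU/GP
U = 1.65·0.000125^(70/1000)·(1−e^(−0.04·58))/4.15 = 0.1911
IBU = (6.6/100)·20·0.1911·1000/21.7 = 11.6254
BU:GU = 11.6254/70

0.1661


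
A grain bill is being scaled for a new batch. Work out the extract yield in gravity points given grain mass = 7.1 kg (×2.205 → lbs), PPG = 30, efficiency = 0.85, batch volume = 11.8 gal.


points = lbs × PPG × eff / vol
lbs = 7.1 × 2.205 = 15.6555
points = 15.6555 × 30 × 0.85 / 11.8

33.8318 points


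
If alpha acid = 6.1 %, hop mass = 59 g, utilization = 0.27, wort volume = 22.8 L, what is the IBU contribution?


IBU = (α/100)·mass·U·1000 / V
IBU = (6.1/100)·59·0.27·1000 / 22.8

42.6197 IBU


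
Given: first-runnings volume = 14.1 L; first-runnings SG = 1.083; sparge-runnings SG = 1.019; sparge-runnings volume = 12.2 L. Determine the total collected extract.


total = Σ (SG_i − 1)·1000·V_i
first = (1.083 − 1)·1000·14.1 = 1170.3000
sparge = (1.019 − 1)·1000·12.2 = 231.8000
total = 1170.3000 + 231.8000

1402.1000 gravity·L


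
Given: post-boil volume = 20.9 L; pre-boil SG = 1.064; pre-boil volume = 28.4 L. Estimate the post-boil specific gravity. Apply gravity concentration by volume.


SG_post = 1 + (SG_pre − 1)·V_pre/V_post
pts_pre = (1.064 − 1)·1000 = 64.0000
pts_post = 64.0000·28.4/20.9 = 86.9665
SG_post = 1 + 86.9665/1000

1.0870


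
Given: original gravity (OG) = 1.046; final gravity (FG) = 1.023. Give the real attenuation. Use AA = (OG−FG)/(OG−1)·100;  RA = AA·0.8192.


AA = (1.046 − 1.023)/(1.046 − 1)·100 = 50.0000
RA = 50.0000·0.8192

40.9600 %


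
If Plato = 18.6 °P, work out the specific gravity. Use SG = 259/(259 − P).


SG = 259/(259 − 18.6)

1.0774


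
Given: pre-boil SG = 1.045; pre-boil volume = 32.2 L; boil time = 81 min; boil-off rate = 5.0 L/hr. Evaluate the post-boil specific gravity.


V_post = V_pre − rate·(t/60);  SG_post = 1 + (SG_pre−1)·V_pre/V_post
V_post = 32.2 − 5.0·(81/60) = 25.4500
SG_post = 1 + (1.045 − 1)·32.2/25.4500

1.0569


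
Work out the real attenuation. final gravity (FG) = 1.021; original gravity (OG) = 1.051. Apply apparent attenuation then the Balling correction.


AA = (OG−FG)/(OG−1)·100;  RA = AA·0.8192
AA = (1.051 − 1.021)/(1.051 − 1)·100 = 58.8235
RA = 58.8235·0.8192

48.1882 %


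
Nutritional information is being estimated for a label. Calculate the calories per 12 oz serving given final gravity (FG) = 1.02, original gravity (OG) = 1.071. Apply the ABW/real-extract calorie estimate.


ABW = (OG−FG)·131.25·0.79/FG;  °P = 259 − 259/SG (for OG→OE and FG→AE);  RE = 0.1808·OE + 0.8192·AE;  Cal = (6.9·ABW + 4·(RE−0.1))·FG·3.55
ABW = (1.071 − 1.02)·131.25·0.79/1.02 = 5.1844
OE = 259 − 259/1.071 = 17.1699 °P
AE = 259 − 259/1.02 = 5.0784 °P
RE = 0.1808·17.1699 + 0.8192·5.0784 = 7.2646 °P
Cal = (6.9·5.1844 + 4·(7.2646−0.1))·1.02·3.55

233.3028 kcal


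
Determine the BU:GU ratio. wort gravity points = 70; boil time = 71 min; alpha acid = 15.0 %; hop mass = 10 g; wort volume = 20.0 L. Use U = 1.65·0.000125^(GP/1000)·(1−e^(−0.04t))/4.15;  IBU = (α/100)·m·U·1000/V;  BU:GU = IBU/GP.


U = 1.65·0.000125^(70/1000)·(1−e^(−0.04·71))/4.15 = 0.1996
IBU = (15.0/100)·10·0.1996·1000/20.0 = 14.9670
BU:GU = 14.9670/70

0.2138


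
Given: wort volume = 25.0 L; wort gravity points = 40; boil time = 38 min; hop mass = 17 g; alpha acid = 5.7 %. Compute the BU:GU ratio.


U = 1.65·0.000125^(GP/1000)·(1−e^(−0.04t))/4.15;  IBU = (α/100)·m·U·1000/V;  BU:GU = IBU/GP
U = 1.65·0.000125^(40/1000)·(1−e^(−0.04·38))/4.15 = 0.2168
IBU = (5.7/100)·17·0.2168·1000/25.0 = 8.4044
BU:GU = 8.4044/40

0.2101


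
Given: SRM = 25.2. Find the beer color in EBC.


EBC = SRM · 1.97
EBC = 25.2 · 1.97

49.6440 EBC


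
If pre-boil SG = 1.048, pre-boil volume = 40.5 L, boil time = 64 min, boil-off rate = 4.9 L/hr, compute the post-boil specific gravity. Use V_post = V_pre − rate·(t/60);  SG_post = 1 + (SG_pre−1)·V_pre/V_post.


V_post = 40.5 − 4.9·(64/60) = 35.2733
SG_post = 1 + (1.048 − 1)·40.5/35.2733

1.0551


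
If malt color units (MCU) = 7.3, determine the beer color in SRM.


SRM = 1.4922 · MCU^0.6859
SRM = 1.4922 · 7.3^0.6859

5.8342 SRM


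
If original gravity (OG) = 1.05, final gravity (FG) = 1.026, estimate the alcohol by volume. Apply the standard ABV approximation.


ABV = (OG − FG) · 131.25
ABV = (1.05 − 1.026) · 131.25

3.1500 % ABV


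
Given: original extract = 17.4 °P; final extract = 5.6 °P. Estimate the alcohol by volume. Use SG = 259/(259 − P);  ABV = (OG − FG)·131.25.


OG = 259/(259 − 17.4) = 1.0720
FG = 259/(259 − 5.6) = 1.0221
ABV = (1.0720 − 1.0221)·131.25

6.5521 % ABV


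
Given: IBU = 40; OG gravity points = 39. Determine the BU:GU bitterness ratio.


BU:GU = IBU / OG_points
BU:GU = 40 / 39

1.0256


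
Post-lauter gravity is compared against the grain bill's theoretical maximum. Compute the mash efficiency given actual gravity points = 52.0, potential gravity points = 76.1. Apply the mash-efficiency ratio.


efficiency = actual / potential × 100
efficiency = 52.0 / 76.1 × 100

68.3311 %


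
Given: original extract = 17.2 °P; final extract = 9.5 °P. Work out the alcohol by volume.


SG = 259/(259 − P);  ABV = (OG − FG)·131.25
OG = 259/(259 − 17.2) = 1.0711
FG = 259/(259 − 9.5) = 1.0381
ABV = (1.0711 − 1.0381)·131.25

4.3387 % ABV


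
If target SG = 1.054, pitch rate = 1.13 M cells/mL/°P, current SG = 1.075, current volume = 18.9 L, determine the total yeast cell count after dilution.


V_w = V·((SG_c−1)/(SG_t−1)−1);  °P = 259 − 259/SG_t;  cells = rate·(V+V_w)·°P
V_w = 18.9·((1.075−1)/(1.054−1)−1) = 7.3500
V_final = 18.9 + 7.3500 = 26.2500
°P = 259 − 259/1.054 = 13.2694
cells = 1.13·26.2500·13.2694

393.6051 billion cells


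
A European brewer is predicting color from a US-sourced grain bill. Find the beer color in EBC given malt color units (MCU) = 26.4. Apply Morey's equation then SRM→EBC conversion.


SRM = 1.4922·MCU^0.6859;  EBC = SRM·1.97
SRM = 1.4922·26.4^0.6859 = 14.0898
EBC = 14.0898·1.97

27.7569 EBC


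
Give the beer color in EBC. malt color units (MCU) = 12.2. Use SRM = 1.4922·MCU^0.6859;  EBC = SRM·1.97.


SRM = 1.4922·12.2^0.6859 = 8.2978
EBC = 8.2978·1.97

16.3466 EBC


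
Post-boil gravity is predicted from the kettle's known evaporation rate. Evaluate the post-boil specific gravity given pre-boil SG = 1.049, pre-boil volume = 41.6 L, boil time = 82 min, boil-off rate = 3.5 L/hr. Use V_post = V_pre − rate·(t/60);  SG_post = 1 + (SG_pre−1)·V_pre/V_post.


V_post = 41.6 − 3.5·(82/60) = 36.8167
SG_post = 1 + (1.049 − 1)·41.6/36.8167

1.0554


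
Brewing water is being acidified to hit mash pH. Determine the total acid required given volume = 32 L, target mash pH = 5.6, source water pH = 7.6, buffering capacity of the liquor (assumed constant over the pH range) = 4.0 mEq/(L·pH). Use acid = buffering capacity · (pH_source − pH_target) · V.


acid = 4.0 · (7.6 − 5.6) · 32

256.0000 mEq


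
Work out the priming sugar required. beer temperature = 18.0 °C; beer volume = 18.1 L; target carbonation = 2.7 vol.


residual = 14.695·(0.01821 + 0.09011·e^(−0.04·T));  sugar = (target − residual)·4.0·V
residual = 14.695·(0.01821 + 0.09011·e^(−0.04·18.0)) = 0.9121
sugar = (2.7 − 0.9121)·4.0·18.1

129.4413 g


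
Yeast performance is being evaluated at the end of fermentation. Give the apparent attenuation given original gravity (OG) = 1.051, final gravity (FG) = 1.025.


AA = (OG − FG)/(OG − 1) · 100
AA = (1.051 − 1.025)/(1.051 − 1) · 100

50.9804 %


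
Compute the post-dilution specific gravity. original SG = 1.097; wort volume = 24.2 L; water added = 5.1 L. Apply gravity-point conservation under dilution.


SG_new = 1 + (SG_old − 1)·V_old/(V_old + V_water)
pts = (1.097 − 1)·1000·24.2/(24.2 + 5.1) = 80.1160
SG_new = 1 + 80.1160/1000

1.0801


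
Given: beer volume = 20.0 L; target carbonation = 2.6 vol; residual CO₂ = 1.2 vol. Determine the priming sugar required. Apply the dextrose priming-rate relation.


sugar = (target − residual)·4.0·V
sugar = (2.6 − 1.2)·4.0·20.0

112.0000 g


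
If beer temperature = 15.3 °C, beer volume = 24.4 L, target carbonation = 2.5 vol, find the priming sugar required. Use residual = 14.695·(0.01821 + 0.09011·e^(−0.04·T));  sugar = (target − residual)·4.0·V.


residual = 14.695·(0.01821 + 0.09011·e^(−0.04·15.3)) = 0.9856
sugar = (2.5 − 0.9856)·4.0·24.4

147.8010 g


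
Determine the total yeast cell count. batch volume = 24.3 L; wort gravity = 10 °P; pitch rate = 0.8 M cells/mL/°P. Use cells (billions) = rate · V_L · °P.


cells = 0.8 · 24.3 · 10

194.4000 billion cells


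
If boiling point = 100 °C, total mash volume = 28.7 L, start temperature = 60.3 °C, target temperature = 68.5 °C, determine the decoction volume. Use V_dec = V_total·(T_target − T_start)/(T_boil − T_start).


V_dec = 28.7·(68.5 − 60.3)/(100 − 60.3)

5.9280 L


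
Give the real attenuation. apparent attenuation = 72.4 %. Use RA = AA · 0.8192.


RA = 72.4 · 0.8192

59.3101 %


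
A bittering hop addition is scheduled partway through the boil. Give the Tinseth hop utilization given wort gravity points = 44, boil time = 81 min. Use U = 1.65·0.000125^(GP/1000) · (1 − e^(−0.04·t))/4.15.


bigness = 1.65·0.000125^(44/1000) = 1.1111
boil_factor = (1 − e^(−0.04·81))/4.15 = 0.2315
U = 1.1111 · 0.2315

0.2572


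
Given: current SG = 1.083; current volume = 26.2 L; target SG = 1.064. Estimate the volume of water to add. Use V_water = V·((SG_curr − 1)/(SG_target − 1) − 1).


V_water = 26.2·((1.083 − 1)/(1.064 − 1) − 1)

7.7781 L


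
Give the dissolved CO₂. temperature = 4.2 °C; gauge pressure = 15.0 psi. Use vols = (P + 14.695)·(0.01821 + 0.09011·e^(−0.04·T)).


vols = (15.0 + 14.695)·(0.01821 + 0.09011·e^(−0.04·4.2))

2.8028 volumes


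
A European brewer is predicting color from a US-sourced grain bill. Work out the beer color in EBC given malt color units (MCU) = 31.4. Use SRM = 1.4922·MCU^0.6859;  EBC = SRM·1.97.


SRM = 1.4922·31.4^0.6859 = 15.8698
EBC = 15.8698·1.97

31.2635 EBC


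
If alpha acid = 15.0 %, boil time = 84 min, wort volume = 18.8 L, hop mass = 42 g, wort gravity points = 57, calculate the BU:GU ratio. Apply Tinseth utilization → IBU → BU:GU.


U = 1.65·0.000125^(GP/1000)·(1−e^(−0.04t))/4.15;  IBU = (α/100)·m·U·1000/V;  BU:GU = IBU/GP
U = 1.65·0.000125^(57/1000)·(1−e^(−0.04·84))/4.15 = 0.2299
IBU = (15.0/100)·42·0.2299·1000/18.8 = 77.0529
BU:GU = 77.0529/57

1.3518


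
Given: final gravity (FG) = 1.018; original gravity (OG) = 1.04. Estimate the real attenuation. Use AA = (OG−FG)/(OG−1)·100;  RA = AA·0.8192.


AA = (1.04 − 1.018)/(1.04 − 1)·100 = 55.0000
RA = 55.0000·0.8192

45.0560 %


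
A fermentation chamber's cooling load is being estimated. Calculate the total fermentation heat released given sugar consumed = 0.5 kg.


Q = m_sugar · 590 kJ/kg
Q = 0.5 · 590

295.0000 kJ


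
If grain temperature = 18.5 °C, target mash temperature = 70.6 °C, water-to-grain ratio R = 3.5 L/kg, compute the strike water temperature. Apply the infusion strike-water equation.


T_strike = (0.41/R)·(T_mash − T_grain) + T_mash
T_strike = (0.41/3.5)·(70.6 − 18.5) + 70.6

76.7031 °C


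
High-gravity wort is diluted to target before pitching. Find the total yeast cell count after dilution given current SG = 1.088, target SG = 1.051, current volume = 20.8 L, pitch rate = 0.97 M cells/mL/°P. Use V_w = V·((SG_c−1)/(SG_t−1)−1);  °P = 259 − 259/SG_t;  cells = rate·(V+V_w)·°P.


V_w = 20.8·((1.088−1)/(1.051−1)−1) = 15.0902
V_final = 20.8 + 15.0902 = 35.8902
°P = 259 − 259/1.051 = 12.5680
cells = 0.97·35.8902·12.5680

437.5370 billion cells


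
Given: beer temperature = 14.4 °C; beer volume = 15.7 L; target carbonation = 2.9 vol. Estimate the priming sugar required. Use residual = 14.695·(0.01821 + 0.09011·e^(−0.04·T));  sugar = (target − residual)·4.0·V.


residual = 14.695·(0.01821 + 0.09011·e^(−0.04·14.4)) = 1.0120
sugar = (2.9 − 1.0120)·4.0·15.7

118.5685 g


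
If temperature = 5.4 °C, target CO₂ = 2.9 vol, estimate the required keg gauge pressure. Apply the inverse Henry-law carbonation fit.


psi = vols/(0.01821 + 0.09011·e^(−0.04·T)) − 14.695
psi = 2.9/(0.01821 + 0.09011·e^(−0.04·5.4)) − 14.695

17.2381 psi


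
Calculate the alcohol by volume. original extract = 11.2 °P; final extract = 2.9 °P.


SG = 259/(259 − P);  ABV = (OG − FG)·131.25
OG = 259/(259 − 11.2) = 1.0452
FG = 259/(259 − 2.9) = 1.0113
ABV = (1.0452 − 1.0113)·131.25

4.4460 % ABV


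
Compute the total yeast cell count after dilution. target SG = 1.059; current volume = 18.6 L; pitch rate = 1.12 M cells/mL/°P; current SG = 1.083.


V_w = V·((SG_c−1)/(SG_t−1)−1);  °P = 259 − 259/SG_t;  cells = rate·(V+V_w)·°P
V_w = 18.6·((1.083−1)/(1.059−1)−1) = 7.5661
V_final = 18.6 + 7.5661 = 26.1661
°P = 259 − 259/1.059 = 14.4297
cells = 1.12·26.1661·14.4297

422.8758 billion cells


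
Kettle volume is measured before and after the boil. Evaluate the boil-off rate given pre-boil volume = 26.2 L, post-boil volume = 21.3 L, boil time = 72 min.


rate = (V_pre − V_post) / (t_min/60)
rate = (26.2 − 21.3) / (72/60)

4.0833 L/hr


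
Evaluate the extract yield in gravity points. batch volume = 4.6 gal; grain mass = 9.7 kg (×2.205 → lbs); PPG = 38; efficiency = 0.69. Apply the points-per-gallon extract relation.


points = lbs × PPG × eff / vol
lbs = 9.7 × 2.205 = 21.3885
points = 21.3885 × 38 × 0.69 / 4.6

121.9145 points


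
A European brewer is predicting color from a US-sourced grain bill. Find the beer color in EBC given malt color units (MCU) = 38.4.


SRM = 1.4922·MCU^0.6859;  EBC = SRM·1.97
SRM = 1.4922·38.4^0.6859 = 18.2188
EBC = 18.2188·1.97

35.8910 EBC


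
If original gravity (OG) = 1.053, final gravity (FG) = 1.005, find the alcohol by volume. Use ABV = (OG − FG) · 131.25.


ABV = (1.053 − 1.005) · 131.25

6.3000 % ABV


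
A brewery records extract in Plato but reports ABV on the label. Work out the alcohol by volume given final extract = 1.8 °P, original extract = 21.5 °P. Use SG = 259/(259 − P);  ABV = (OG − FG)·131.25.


OG = 259/(259 − 21.5) = 1.0905
FG = 259/(259 − 1.8) = 1.0070
ABV = (1.0905 − 1.0070)·131.25

10.9630 % ABV


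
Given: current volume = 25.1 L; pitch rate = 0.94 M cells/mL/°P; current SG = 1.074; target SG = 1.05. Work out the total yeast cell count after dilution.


V_w = V·((SG_c−1)/(SG_t−1)−1);  °P = 259 − 259/SG_t;  cells = rate·(V+V_w)·°P
V_w = 25.1·((1.074−1)/(1.05−1)−1) = 12.0480
V_final = 25.1 + 12.0480 = 37.1480
°P = 259 − 259/1.05 = 12.3333
cells = 0.94·37.1480·12.3333

430.6691 billion cells


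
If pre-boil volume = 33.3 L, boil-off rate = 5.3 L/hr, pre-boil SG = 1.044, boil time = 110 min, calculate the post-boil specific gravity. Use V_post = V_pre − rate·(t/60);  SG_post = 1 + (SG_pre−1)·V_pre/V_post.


V_post = 33.3 − 5.3·(110/60) = 23.5833
SG_post = 1 + (1.044 − 1)·33.3/23.5833

1.0621


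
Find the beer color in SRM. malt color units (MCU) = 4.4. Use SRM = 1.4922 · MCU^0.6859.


SRM = 1.4922 · 4.4^0.6859

4.1226 SRM


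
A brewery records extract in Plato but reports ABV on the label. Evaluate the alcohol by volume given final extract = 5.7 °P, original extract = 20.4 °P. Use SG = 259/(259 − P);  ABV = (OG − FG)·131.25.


OG = 259/(259 − 20.4) = 1.0855
FG = 259/(259 − 5.7) = 1.0225
ABV = (1.0855 − 1.0225)·131.25

8.2682 % ABV


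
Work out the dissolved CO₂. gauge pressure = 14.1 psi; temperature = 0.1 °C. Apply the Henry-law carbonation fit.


vols = (P + 14.695)·(0.01821 + 0.09011·e^(−0.04·T))
vols = (14.1 + 14.695)·(0.01821 + 0.09011·e^(−0.04·0.1))

3.1087 volumes


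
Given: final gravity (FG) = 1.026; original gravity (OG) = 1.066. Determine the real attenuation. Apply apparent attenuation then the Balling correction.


AA = (OG−FG)/(OG−1)·100;  RA = AA·0.8192
AA = (1.066 − 1.026)/(1.066 − 1)·100 = 60.6061
RA = 60.6061·0.8192

49.6485 %


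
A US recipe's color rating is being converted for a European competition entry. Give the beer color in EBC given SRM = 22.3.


EBC = SRM · 1.97
EBC = 22.3 · 1.97

43.9310 EBC


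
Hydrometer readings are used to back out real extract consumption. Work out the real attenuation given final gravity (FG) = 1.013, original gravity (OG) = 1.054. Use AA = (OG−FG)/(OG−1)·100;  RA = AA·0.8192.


AA = (1.054 − 1.013)/(1.054 − 1)·100 = 75.9259
RA = 75.9259·0.8192

62.1985 %


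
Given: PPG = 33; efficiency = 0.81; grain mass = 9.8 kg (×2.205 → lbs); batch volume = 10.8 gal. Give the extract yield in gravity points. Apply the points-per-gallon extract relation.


points = lbs × PPG × eff / vol
lbs = 9.8 × 2.205 = 21.6090
points = 21.6090 × 33 × 0.81 / 10.8

53.4823 points


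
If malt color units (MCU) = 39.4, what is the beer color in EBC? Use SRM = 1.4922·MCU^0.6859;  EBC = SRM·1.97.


SRM = 1.4922·39.4^0.6859 = 18.5429
EBC = 18.5429·1.97

36.5295 EBC


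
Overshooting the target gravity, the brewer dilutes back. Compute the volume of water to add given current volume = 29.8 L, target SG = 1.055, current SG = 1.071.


V_water = V·((SG_curr − 1)/(SG_target − 1) − 1)
V_water = 29.8·((1.071 − 1)/(1.055 − 1) − 1)

8.6691 L


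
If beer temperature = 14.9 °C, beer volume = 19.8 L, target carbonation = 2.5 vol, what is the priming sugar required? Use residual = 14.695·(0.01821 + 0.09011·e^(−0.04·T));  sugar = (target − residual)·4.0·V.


residual = 14.695·(0.01821 + 0.09011·e^(−0.04·14.9)) = 0.9972
sugar = (2.5 − 0.9972)·4.0·19.8

119.0197 g


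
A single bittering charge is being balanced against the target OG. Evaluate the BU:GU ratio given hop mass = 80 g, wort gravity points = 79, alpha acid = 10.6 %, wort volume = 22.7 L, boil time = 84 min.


U = 1.65·0.000125^(GP/1000)·(1−e^(−0.04t))/4.15;  IBU = (α/100)·m·U·1000/V;  BU:GU = IBU/GP
U = 1.65·0.000125^(79/1000)·(1−e^(−0.04·84))/4.15 = 0.1887
IBU = (10.6/100)·80·0.1887·1000/22.7 = 70.4869
BU:GU = 70.4869/79

0.8922


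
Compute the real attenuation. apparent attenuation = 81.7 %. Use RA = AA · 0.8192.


RA = 81.7 · 0.8192

66.9286 %


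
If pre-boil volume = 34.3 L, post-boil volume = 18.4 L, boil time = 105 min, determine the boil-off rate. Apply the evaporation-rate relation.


rate = (V_pre − V_post) / (t_min/60)
rate = (34.3 − 18.4) / (105/60)

9.0857 L/hr


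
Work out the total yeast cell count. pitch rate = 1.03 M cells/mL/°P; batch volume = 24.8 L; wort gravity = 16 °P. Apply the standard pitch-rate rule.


cells (billions) = rate · V_L · °P
cells = 1.03 · 24.8 · 16

408.7040 billion cells


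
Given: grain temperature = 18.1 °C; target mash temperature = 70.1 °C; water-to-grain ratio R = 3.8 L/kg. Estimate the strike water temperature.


T_strike = (0.41/R)·(T_mash − T_grain) + T_mash
T_strike = (0.41/3.8)·(70.1 − 18.1) + 70.1

75.7105 °C


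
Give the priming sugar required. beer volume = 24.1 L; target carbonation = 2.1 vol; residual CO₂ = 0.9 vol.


sugar = (target − residual)·4.0·V
sugar = (2.1 − 0.9)·4.0·24.1

115.6800 g


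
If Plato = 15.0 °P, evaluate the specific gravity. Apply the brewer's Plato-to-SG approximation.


SG = 259/(259 − P)
SG = 259/(259 − 15.0)

1.0615


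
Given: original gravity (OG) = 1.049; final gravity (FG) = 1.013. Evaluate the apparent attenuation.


AA = (OG − FG)/(OG − 1) · 100
AA = (1.049 − 1.013)/(1.049 − 1) · 100

73.4694 %


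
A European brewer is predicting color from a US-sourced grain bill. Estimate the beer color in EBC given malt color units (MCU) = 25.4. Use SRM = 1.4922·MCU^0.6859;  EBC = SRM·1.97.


SRM = 1.4922·25.4^0.6859 = 13.7215
EBC = 13.7215·1.97

27.0314 EBC


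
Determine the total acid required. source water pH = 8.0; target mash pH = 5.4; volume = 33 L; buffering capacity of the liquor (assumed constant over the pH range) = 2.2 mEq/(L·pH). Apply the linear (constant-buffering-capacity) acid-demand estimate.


acid = buffering capacity · (pH_source − pH_target) · V
acid = 2.2 · (8.0 − 5.4) · 33

188.7600 mEq


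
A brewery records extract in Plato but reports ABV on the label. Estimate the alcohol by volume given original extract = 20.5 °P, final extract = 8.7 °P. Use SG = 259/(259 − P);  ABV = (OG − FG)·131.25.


OG = 259/(259 − 20.5) = 1.0860
FG = 259/(259 − 8.7) = 1.0348
ABV = (1.0860 − 1.0348)·131.25

6.7194 % ABV


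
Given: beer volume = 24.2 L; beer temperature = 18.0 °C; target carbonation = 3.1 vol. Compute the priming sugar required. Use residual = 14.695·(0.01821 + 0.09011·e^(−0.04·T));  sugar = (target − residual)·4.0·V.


residual = 14.695·(0.01821 + 0.09011·e^(−0.04·18.0)) = 0.9121
sugar = (3.1 − 0.9121)·4.0·24.2

211.7851 g


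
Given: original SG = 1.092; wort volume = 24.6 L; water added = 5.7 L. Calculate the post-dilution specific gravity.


SG_new = 1 + (SG_old − 1)·V_old/(V_old + V_water)
pts = (1.092 − 1)·1000·24.6/(24.6 + 5.7) = 74.6931
SG_new = 1 + 74.6931/1000

1.0747


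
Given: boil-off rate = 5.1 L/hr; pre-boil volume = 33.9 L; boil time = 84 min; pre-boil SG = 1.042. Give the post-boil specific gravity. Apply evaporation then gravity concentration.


V_post = V_pre − rate·(t/60);  SG_post = 1 + (SG_pre−1)·V_pre/V_post
V_post = 33.9 − 5.1·(84/60) = 26.7600
SG_post = 1 + (1.042 − 1)·33.9/26.7600

1.0532


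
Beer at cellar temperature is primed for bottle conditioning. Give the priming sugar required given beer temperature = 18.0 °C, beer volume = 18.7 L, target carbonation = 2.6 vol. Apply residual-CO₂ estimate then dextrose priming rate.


residual = 14.695·(0.01821 + 0.09011·e^(−0.04·T));  sugar = (target − residual)·4.0·V
residual = 14.695·(0.01821 + 0.09011·e^(−0.04·18.0)) = 0.9121
sugar = (2.6 − 0.9121)·4.0·18.7

126.2522 g


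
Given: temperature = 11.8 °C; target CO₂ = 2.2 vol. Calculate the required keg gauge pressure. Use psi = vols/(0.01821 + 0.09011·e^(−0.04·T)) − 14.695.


psi = 2.2/(0.01821 + 0.09011·e^(−0.04·11.8)) − 14.695

14.8684 psi


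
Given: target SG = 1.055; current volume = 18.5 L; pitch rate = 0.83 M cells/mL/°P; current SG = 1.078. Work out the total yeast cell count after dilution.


V_w = V·((SG_c−1)/(SG_t−1)−1);  °P = 259 − 259/SG_t;  cells = rate·(V+V_w)·°P
V_w = 18.5·((1.078−1)/(1.055−1)−1) = 7.7364
V_final = 18.5 + 7.7364 = 26.2364
°P = 259 − 259/1.055 = 13.5024
cells = 0.83·26.2364·13.5024

294.0301 billion cells


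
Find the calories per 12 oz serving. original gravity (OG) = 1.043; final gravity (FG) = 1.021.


ABW = (OG−FG)·131.25·0.79/FG;  °P = 259 − 259/SG (for OG→OE and FG→AE);  RE = 0.1808·OE + 0.8192·AE;  Cal = (6.9·ABW + 4·(RE−0.1))·FG·3.55
ABW = (1.043 − 1.021)·131.25·0.79/1.021 = 2.2342
OE = 259 − 259/1.043 = 10.6779 °P
AE = 259 − 259/1.021 = 5.3271 °P
RE = 0.1808·10.6779 + 0.8192·5.3271 = 6.2945 °P
Cal = (6.9·2.2342 + 4·(6.2945−0.1))·1.021·3.55

145.6858 kcal


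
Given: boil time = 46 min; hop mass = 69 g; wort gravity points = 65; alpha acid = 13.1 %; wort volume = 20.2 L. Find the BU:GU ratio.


U = 1.65·0.000125^(GP/1000)·(1−e^(−0.04t))/4.15;  IBU = (α/100)·m·U·1000/V;  BU:GU = IBU/GP
U = 1.65·0.000125^(65/1000)·(1−e^(−0.04·46))/4.15 = 0.1865
IBU = (13.1/100)·69·0.1865·1000/20.2 = 83.4438
BU:GU = 83.4438/65

1.2838


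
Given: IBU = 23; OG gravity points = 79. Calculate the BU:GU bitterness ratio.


BU:GU = IBU / OG_points
BU:GU = 23 / 79

0.2911


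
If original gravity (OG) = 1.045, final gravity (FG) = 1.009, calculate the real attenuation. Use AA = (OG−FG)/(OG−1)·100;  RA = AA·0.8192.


AA = (1.045 − 1.009)/(1.045 − 1)·100 = 80.0000
RA = 80.0000·0.8192

65.5360 %


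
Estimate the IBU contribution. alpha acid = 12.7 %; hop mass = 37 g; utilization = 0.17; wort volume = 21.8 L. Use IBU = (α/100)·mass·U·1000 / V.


IBU = (12.7/100)·37·0.17·1000 / 21.8

36.6436 IBU


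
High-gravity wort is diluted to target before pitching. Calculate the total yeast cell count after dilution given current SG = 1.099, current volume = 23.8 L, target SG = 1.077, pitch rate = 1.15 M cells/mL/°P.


V_w = V·((SG_c−1)/(SG_t−1)−1);  °P = 259 − 259/SG_t;  cells = rate·(V+V_w)·°P
V_w = 23.8·((1.099−1)/(1.077−1)−1) = 6.8000
V_final = 23.8 + 6.8000 = 30.6000
°P = 259 − 259/1.077 = 18.5172
cells = 1.15·30.6000·18.5172

651.6195 billion cells


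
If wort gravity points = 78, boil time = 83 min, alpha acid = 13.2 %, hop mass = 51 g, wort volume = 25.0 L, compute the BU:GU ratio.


U = 1.65·0.000125^(GP/1000)·(1−e^(−0.04t))/4.15;  IBU = (α/100)·m·U·1000/V;  BU:GU = IBU/GP
U = 1.65·0.000125^(78/1000)·(1−e^(−0.04·83))/4.15 = 0.1901
IBU = (13.2/100)·51·0.1901·1000/25.0 = 51.1926
BU:GU = 51.1926/78

0.6563


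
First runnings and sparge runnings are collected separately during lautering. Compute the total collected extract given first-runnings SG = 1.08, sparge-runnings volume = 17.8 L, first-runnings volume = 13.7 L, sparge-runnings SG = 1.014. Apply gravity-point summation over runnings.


total = Σ (SG_i − 1)·1000·V_i
first = (1.08 − 1)·1000·13.7 = 1096.0000
sparge = (1.014 − 1)·1000·17.8 = 249.2000
total = 1096.0000 + 249.2000

1345.2000 gravity·L


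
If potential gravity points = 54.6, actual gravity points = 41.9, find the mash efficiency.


efficiency = actual / potential × 100
efficiency = 41.9 / 54.6 × 100

76.7399 %


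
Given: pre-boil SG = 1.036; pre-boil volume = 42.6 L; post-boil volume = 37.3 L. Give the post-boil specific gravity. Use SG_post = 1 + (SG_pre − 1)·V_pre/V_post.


pts_pre = (1.036 − 1)·1000 = 36.0000
pts_post = 36.0000·42.6/37.3 = 41.1153
SG_post = 1 + 41.1153/1000

1.0411


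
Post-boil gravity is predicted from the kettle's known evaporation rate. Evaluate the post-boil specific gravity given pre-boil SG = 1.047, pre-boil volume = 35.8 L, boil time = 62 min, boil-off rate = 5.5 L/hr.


V_post = V_pre − rate·(t/60);  SG_post = 1 + (SG_pre−1)·V_pre/V_post
V_post = 35.8 − 5.5·(62/60) = 30.1167
SG_post = 1 + (1.047 − 1)·35.8/30.1167

1.0559


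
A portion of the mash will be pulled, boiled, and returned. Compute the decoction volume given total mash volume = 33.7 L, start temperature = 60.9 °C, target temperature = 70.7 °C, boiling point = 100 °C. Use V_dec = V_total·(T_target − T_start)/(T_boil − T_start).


V_dec = 33.7·(70.7 − 60.9)/(100 − 60.9)

8.4465 L


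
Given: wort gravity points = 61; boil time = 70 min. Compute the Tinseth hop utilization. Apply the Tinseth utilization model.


U = 1.65·0.000125^(GP/1000) · (1 − e^(−0.04·t))/4.15
bigness = 1.65·0.000125^(61/1000) = 0.9537
boil_factor = (1 − e^(−0.04·70))/4.15 = 0.2263
U = 0.9537 · 0.2263

0.2158


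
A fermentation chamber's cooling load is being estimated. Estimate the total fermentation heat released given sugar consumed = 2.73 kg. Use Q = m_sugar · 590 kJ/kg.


Q = 2.73 · 590

1610.7000 kJ


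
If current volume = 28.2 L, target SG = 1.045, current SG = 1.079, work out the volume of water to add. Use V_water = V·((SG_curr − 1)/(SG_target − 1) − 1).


V_water = 28.2·((1.079 − 1)/(1.045 − 1) − 1)

21.3067 L


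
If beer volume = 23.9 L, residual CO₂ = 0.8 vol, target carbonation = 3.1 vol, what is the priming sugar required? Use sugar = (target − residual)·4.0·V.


sugar = (3.1 − 0.8)·4.0·23.9

219.8800 g


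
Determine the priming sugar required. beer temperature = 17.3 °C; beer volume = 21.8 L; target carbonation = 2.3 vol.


residual = 14.695·(0.01821 + 0.09011·e^(−0.04·T));  sugar = (target − residual)·4.0·V
residual = 14.695·(0.01821 + 0.09011·e^(−0.04·17.3)) = 0.9304
sugar = (2.3 − 0.9304)·4.0·21.8

119.4257 g


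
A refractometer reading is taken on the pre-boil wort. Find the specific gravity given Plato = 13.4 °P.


SG = 259/(259 − P)
SG = 259/(259 − 13.4)

1.0546


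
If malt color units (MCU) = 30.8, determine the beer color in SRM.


SRM = 1.4922 · MCU^0.6859
SRM = 1.4922 · 30.8^0.6859

15.6612 SRM


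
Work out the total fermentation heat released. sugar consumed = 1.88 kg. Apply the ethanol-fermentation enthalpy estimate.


Q = m_sugar · 590 kJ/kg
Q = 1.88 · 590

1109.2000 kJ


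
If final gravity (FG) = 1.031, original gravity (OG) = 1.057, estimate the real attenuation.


AA = (OG−FG)/(OG−1)·100;  RA = AA·0.8192
AA = (1.057 − 1.031)/(1.057 − 1)·100 = 45.6140
RA = 45.6140·0.8192

37.3670 %


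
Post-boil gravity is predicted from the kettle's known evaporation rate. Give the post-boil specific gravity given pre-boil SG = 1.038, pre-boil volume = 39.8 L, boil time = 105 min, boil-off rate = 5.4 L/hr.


V_post = V_pre − rate·(t/60);  SG_post = 1 + (SG_pre−1)·V_pre/V_post
V_post = 39.8 − 5.4·(105/60) = 30.3500
SG_post = 1 + (1.038 − 1)·39.8/30.3500

1.0498


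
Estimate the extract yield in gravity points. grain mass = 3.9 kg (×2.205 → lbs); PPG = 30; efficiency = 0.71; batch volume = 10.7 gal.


points = lbs × PPG × eff / vol
lbs = 3.9 × 2.205 = 8.5995
points = 8.5995 × 30 × 0.71 / 10.7

17.1186 points


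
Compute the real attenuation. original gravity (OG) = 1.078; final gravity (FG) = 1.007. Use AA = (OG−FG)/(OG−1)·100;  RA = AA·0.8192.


AA = (1.078 − 1.007)/(1.078 − 1)·100 = 91.0256
RA = 91.0256·0.8192

74.5682 %


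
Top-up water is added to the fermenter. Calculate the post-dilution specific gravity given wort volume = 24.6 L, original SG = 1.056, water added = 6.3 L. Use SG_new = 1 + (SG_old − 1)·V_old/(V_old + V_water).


pts = (1.056 − 1)·1000·24.6/(24.6 + 6.3) = 44.5825
SG_new = 1 + 44.5825/1000

1.0446


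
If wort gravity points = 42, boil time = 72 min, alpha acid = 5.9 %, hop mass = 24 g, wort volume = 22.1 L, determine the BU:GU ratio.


U = 1.65·0.000125^(GP/1000)·(1−e^(−0.04t))/4.15;  IBU = (α/100)·m·U·1000/V;  BU:GU = IBU/GP
U = 1.65·0.000125^(42/1000)·(1−e^(−0.04·72))/4.15 = 0.2573
IBU = (5.9/100)·24·0.2573·1000/22.1 = 16.4849
BU:GU = 16.4849/42

0.3925


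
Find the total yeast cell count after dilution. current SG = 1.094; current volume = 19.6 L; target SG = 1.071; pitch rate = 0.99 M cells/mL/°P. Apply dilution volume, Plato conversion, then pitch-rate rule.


V_w = V·((SG_c−1)/(SG_t−1)−1);  °P = 259 − 259/SG_t;  cells = rate·(V+V_w)·°P
V_w = 19.6·((1.094−1)/(1.071−1)−1) = 6.3493
V_final = 19.6 + 6.3493 = 25.9493
°P = 259 − 259/1.071 = 17.1699
cells = 0.99·25.9493·17.1699

441.0922 billion cells


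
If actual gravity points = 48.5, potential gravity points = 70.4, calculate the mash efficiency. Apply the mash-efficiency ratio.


efficiency = actual / potential × 100
efficiency = 48.5 / 70.4 × 100

68.8920 %


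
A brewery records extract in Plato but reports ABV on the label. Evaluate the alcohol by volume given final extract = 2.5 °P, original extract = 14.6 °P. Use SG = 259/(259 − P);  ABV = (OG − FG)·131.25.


OG = 259/(259 − 14.6) = 1.0597
FG = 259/(259 − 2.5) = 1.0097
ABV = (1.0597 − 1.0097)·131.25

6.5614 % ABV


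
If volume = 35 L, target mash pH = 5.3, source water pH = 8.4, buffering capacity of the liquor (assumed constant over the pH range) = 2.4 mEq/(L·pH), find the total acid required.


acid = buffering capacity · (pH_source − pH_target) · V
acid = 2.4 · (8.4 − 5.3) · 35

260.4000 mEq


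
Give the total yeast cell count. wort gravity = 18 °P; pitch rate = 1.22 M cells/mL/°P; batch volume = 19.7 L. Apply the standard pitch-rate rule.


cells (billions) = rate · V_L · °P
cells = 1.22 · 19.7 · 18

432.6120 billion cells


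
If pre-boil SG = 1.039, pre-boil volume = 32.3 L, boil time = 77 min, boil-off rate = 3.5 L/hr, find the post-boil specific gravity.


V_post = V_pre − rate·(t/60);  SG_post = 1 + (SG_pre−1)·V_pre/V_post
V_post = 32.3 − 3.5·(77/60) = 27.8083
SG_post = 1 + (1.039 − 1)·32.3/27.8083

1.0453
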